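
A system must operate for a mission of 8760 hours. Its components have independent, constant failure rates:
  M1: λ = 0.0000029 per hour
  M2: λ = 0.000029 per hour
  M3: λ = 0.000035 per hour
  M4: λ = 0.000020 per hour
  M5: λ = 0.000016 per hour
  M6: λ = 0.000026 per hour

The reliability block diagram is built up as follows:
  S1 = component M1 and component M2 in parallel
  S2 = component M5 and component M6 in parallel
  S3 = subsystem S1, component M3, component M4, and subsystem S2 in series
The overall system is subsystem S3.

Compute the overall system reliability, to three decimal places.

0.598

R(M1) = exp(−0.0000029 × 8760) = 0.97492
R(M2) = exp(−0.000029 × 8760) = 0.77566
R(M3) = exp(−0.000035 × 8760) = 0.73594
R(M4) = exp(−0.000020 × 8760) = 0.83929
R(M5) = exp(−0.000016 × 8760) = 0.86922
R(M6) = exp(−0.000026 × 8760) = 0.79632
Parallel (M1 and M2): 1 − (1 − 0.97492)(1 − 0.77566) = 0.99437
Parallel (M5 and M6): 1 − (1 − 0.86922)(1 − 0.79632) = 0.97336
Series ([0.99437], M3, M4, and [0.97336]): 0.99437 × 0.73594 × 0.83929 × 0.97336 = 0.598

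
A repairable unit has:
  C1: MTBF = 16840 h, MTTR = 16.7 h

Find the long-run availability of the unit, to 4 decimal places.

0.9990

A(C1) = MTBF/(MTBF+MTTR) = 16840/(16840+16.7) = 0.9990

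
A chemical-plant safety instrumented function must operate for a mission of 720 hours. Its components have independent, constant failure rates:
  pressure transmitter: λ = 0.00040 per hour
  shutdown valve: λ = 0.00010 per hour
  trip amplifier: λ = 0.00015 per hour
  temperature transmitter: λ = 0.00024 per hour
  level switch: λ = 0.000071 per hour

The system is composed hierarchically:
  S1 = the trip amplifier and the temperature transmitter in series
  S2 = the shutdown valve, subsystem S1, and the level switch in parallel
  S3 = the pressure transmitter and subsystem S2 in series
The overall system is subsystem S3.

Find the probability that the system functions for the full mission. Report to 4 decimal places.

R(pressure transmitter) = exp(−0.00040 × 720) = 0.749762
R(shutdown valve) = exp(−0.00010 × 720) = 0.930531
R(trip amplifier) = exp(−0.00015 × 720) = 0.897628
R(temperature transmitter) = exp(−0.00024 × 720) = 0.841306
R(level switch) = exp(−0.000071 × 720) = 0.950165
Series (trip amplifier and temperature transmitter): 0.897628 × 0.841306 = 0.755180
Parallel (shutdown valve, [0.755180], and level switch): 1 − (1 − 0.930531)(1 − 0.755180)(1 − 0.950165) = 0.999152
Series (pressure transmitter and [0.999152]): 0.749762 × 0.999152 = 0.7491

0.7491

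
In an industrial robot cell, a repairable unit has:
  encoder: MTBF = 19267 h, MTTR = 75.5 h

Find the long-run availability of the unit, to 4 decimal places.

0.9961

A(encoder) = MTBF/(MTBF+MTTR) = 19267/(19267+75.5) = 0.9961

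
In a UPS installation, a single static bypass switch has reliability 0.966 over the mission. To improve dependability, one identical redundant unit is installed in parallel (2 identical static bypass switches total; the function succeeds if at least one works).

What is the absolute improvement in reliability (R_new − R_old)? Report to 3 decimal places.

R_before = 0.966
R_after = 1 − (1 − 0.966)^2 = 0.999
ΔR = 0.999 − 0.966 = 0.033

0.033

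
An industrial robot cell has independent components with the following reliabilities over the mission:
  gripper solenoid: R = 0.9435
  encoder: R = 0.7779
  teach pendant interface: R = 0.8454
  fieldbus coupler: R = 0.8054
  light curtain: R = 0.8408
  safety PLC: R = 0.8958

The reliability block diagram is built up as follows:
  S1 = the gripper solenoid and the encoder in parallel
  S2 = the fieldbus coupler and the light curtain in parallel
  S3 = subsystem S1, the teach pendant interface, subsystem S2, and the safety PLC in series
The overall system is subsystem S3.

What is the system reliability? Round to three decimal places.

Parallel (gripper solenoid and encoder): 1 − (1 − 0.94350)(1 − 0.77790) = 0.98745
Parallel (fieldbus coupler and light curtain): 1 − (1 − 0.80540)(1 − 0.84080) = 0.96902
Series ([0.98745], teach pendant interface, [0.96902], and safety PLC): 0.98745 × 0.84540 × 0.96902 × 0.89580 = 0.725

0.725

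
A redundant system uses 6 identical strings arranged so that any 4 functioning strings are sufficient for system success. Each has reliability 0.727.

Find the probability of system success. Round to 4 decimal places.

0.7926

R = Σ_{i=4}^{6} C(6,i) p^i (1−p)^{6−i} with p = 0.727
C(6,4)·0.727^4·0.273^2 = 0.312287
C(6,5)·0.727^5·0.273^1 = 0.332649
C(6,6)·0.727^6·0.273^0 = 0.147641
Sum = 0.7926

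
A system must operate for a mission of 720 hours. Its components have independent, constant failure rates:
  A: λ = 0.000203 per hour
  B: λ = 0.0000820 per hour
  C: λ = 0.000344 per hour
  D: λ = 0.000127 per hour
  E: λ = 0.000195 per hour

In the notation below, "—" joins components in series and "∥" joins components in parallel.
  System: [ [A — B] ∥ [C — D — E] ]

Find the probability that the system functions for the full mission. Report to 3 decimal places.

0.929

R(A) = exp(−0.000203 × 720) = 0.86402
R(B) = exp(−0.0000820 × 720) = 0.94267
R(C) = exp(−0.000344 × 720) = 0.78061
R(D) = exp(−0.000127 × 720) = 0.91262
R(E) = exp(−0.000195 × 720) = 0.86901
Series (A and B): 0.86402 × 0.94267 = 0.81449
Series (C, D, and E): 0.78061 × 0.91262 × 0.86901 = 0.61908
Parallel ([0.81449] and [0.61908]): 1 − (1 − 0.81449)(1 − 0.61908) = 0.929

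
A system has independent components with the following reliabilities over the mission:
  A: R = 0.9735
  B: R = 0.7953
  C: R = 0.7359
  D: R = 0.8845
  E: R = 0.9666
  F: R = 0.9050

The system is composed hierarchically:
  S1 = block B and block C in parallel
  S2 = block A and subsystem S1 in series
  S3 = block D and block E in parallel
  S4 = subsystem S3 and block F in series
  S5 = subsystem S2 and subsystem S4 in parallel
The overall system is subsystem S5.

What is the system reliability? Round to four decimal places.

Parallel (B and C): 1 − (1 − 0.795300)(1 − 0.735900) = 0.945939
Series (A and [0.945939]): 0.973500 × 0.945939 = 0.920872
Parallel (D and E): 1 − (1 − 0.884500)(1 − 0.966600) = 0.996142
Series ([0.996142] and F): 0.996142 × 0.905000 = 0.901509
Parallel ([0.920872] and [0.901509]): 1 − (1 − 0.920872)(1 − 0.901509) = 0.9922

0.9922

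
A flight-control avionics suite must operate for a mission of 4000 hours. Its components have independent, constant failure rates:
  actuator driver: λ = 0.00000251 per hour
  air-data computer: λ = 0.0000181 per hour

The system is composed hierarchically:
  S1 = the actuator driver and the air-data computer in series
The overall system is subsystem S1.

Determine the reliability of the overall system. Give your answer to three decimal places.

R(actuator driver) = exp(−0.00000251 × 4000) = 0.99001
R(air-data computer) = exp(−0.0000181 × 4000) = 0.93016
Series (actuator driver and air-data computer): 0.99001 × 0.93016 = 0.921

0.921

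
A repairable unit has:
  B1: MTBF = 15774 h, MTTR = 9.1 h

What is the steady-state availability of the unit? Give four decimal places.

0.9994

A(B1) = MTBF/(MTBF+MTTR) = 15774/(15774+9.1) = 0.9994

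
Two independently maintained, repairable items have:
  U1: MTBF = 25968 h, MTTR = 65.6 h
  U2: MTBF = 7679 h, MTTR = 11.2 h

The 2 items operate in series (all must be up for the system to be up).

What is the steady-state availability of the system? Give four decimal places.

A(U1) = MTBF/(MTBF+MTTR) = 25968/(25968+65.6) = 0.997480
A(U2) = MTBF/(MTBF+MTTR) = 7679/(7679+11.2) = 0.998544
Series availability: 0.997480 × 0.998544 = 0.9960

0.9960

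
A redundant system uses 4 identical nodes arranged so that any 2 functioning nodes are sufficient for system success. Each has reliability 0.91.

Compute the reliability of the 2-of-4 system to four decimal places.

R = Σ_{i=2}^{4} C(4,i) p^i (1−p)^{4−i} with p = 0.91
C(4,2)·0.91^2·0.09^2 = 0.040246
C(4,3)·0.91^3·0.09^1 = 0.271286
C(4,4)·0.91^4·0.09^0 = 0.685750
Sum = 0.9973

0.9973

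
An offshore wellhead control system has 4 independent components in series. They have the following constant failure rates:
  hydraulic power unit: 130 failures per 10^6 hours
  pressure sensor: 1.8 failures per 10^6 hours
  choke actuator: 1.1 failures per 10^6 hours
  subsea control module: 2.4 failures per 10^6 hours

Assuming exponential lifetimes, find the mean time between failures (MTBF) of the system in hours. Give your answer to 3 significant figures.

7390

Series of exponential components: λ_sys = Σ λ_i
λ_sys = 0.00013 + 0.0000018 + 0.0000011 + 0.0000024 = 1.3530e-04 /h
MTBF = 1 / λ_sys = 7390 h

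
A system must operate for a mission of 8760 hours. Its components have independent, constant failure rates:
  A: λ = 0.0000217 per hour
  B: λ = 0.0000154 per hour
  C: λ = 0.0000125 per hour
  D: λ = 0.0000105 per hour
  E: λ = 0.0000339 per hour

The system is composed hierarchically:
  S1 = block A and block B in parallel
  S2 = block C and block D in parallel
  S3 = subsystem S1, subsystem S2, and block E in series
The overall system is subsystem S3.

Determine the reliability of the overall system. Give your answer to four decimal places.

0.7202

R(A) = exp(−0.0000217 × 8760) = 0.826883
R(B) = exp(−0.0000154 × 8760) = 0.873800
R(C) = exp(−0.0000125 × 8760) = 0.896282
R(D) = exp(−0.0000105 × 8760) = 0.912123
R(E) = exp(−0.0000339 × 8760) = 0.743071
Parallel (A and B): 1 − (1 − 0.826883)(1 − 0.873800) = 0.978153
Parallel (C and D): 1 − (1 − 0.896282)(1 − 0.912123) = 0.990886
Series ([0.978153], [0.990886], and E): 0.978153 × 0.990886 × 0.743071 = 0.7202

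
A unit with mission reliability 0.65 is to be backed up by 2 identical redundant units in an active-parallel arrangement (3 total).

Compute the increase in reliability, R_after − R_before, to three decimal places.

0.307

R_before = 0.65
R_after = 1 − (1 − 0.65)^3 = 0.957
ΔR = 0.957 − 0.65 = 0.307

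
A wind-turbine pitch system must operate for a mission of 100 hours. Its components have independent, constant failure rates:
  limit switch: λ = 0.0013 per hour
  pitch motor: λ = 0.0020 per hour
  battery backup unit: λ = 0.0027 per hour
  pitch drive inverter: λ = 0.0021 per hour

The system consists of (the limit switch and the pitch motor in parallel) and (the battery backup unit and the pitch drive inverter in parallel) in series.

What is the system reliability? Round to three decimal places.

0.934

R(limit switch) = exp(−0.0013 × 100) = 0.87810
R(pitch motor) = exp(−0.0020 × 100) = 0.81873
R(battery backup unit) = exp(−0.0027 × 100) = 0.76338
R(pitch drive inverter) = exp(−0.0021 × 100) = 0.81058
Parallel (limit switch and pitch motor): 1 − (1 − 0.87810)(1 − 0.81873) = 0.97790
Parallel (battery backup unit and pitch drive inverter): 1 − (1 − 0.76338)(1 − 0.81058) = 0.95518
Series ([0.97790] and [0.95518]): 0.97790 × 0.95518 = 0.934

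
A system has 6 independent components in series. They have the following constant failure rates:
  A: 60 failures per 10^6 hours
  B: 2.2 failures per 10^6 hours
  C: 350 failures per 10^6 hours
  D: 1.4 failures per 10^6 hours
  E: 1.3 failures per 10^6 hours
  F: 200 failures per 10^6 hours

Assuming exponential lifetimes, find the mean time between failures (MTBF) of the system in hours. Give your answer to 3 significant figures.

Series of exponential components: λ_sys = Σ λ_i
λ_sys = 0.000060 + 0.0000022 + 0.00035 + 0.0000014 + 0.0000013 + 0.00020 = 6.1490e-04 /h
MTBF = 1 / λ_sys = 1630 h

1630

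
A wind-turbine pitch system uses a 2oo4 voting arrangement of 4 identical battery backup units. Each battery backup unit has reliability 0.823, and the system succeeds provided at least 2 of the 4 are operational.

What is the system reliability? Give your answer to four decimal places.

0.9808

R = Σ_{i=2}^{4} C(4,i) p^i (1−p)^{4−i} with p = 0.823
C(4,2)·0.823^2·0.177^2 = 0.127320
C(4,3)·0.823^3·0.177^1 = 0.394669
C(4,4)·0.823^4·0.177^0 = 0.458775
Sum = 0.9808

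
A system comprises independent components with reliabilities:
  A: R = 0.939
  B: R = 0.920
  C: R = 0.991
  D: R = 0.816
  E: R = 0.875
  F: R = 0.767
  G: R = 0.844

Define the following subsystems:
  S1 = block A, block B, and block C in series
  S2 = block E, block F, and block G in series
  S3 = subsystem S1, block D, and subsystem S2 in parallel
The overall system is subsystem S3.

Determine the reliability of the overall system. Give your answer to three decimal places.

Series (A, B, and C): 0.93900 × 0.92000 × 0.99100 = 0.85611
Series (E, F, and G): 0.87500 × 0.76700 × 0.84400 = 0.56643
Parallel ([0.85611], D, and [0.56643]): 1 − (1 − 0.85611)(1 − 0.81600)(1 − 0.56643) = 0.989

0.989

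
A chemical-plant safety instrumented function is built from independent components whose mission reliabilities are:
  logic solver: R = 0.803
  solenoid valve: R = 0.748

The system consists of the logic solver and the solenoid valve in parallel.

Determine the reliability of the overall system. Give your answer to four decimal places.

Parallel (logic solver and solenoid valve): 1 − (1 − 0.803000)(1 − 0.748000) = 0.9504

0.9504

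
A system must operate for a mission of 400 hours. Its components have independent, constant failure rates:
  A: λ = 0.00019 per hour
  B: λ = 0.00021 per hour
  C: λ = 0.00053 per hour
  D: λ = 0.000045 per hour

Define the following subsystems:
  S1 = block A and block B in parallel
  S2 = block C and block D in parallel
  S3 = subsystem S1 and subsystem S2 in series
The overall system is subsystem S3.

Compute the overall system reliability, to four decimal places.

0.9907

R(A) = exp(−0.00019 × 400) = 0.926816
R(B) = exp(−0.00021 × 400) = 0.919431
R(C) = exp(−0.00053 × 400) = 0.808965
R(D) = exp(−0.000045 × 400) = 0.982161
Parallel (A and B): 1 − (1 − 0.926816)(1 − 0.919431) = 0.994104
Parallel (C and D): 1 − (1 − 0.808965)(1 − 0.982161) = 0.996592
Series ([0.994104] and [0.996592]): 0.994104 × 0.996592 = 0.9907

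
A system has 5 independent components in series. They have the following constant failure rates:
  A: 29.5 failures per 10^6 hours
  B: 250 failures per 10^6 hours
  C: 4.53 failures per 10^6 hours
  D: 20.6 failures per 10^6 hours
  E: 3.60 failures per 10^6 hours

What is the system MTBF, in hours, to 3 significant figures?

Series of exponential components: λ_sys = Σ λ_i
λ_sys = 0.0000295 + 0.000250 + 0.00000453 + 0.0000206 + 0.00000360 = 3.0823e-04 /h
MTBF = 1 / λ_sys = 3240 h

3240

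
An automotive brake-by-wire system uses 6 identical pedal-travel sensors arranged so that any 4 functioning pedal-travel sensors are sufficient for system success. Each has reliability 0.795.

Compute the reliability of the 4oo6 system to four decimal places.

0.8949

R = Σ_{i=4}^{6} C(6,i) p^i (1−p)^{6−i} with p = 0.795
C(6,4)·0.795^4·0.205^2 = 0.251807
C(6,5)·0.795^5·0.205^1 = 0.390608
C(6,6)·0.795^6·0.205^0 = 0.252466
Sum = 0.8949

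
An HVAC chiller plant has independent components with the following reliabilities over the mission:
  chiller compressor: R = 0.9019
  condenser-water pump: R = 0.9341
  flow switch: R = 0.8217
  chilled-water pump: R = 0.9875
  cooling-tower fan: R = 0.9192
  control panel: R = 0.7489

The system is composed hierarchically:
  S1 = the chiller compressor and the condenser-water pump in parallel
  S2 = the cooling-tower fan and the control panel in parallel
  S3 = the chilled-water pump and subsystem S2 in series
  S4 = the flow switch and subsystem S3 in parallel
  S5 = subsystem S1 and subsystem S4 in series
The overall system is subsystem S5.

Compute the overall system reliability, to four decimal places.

0.9878

Parallel (chiller compressor and condenser-water pump): 1 − (1 − 0.901900)(1 − 0.934100) = 0.993535
Parallel (cooling-tower fan and control panel): 1 − (1 − 0.919200)(1 − 0.748900) = 0.979711
Series (chilled-water pump and [0.979711]): 0.987500 × 0.979711 = 0.967465
Parallel (flow switch and [0.967465]): 1 − (1 − 0.821700)(1 − 0.967465) = 0.994199
Series ([0.993535] and [0.994199]): 0.993535 × 0.994199 = 0.9878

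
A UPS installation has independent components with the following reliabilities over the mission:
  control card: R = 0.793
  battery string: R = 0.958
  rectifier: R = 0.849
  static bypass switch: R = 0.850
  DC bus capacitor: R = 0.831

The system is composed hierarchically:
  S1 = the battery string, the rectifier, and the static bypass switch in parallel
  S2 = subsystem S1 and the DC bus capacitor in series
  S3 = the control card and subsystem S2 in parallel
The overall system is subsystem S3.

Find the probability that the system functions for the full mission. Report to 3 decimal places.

0.965

Parallel (battery string, rectifier, and static bypass switch): 1 − (1 − 0.95800)(1 − 0.84900)(1 − 0.85000) = 0.99905
Series ([0.99905] and DC bus capacitor): 0.99905 × 0.83100 = 0.83021
Parallel (control card and [0.83021]): 1 − (1 − 0.79300)(1 − 0.83021) = 0.965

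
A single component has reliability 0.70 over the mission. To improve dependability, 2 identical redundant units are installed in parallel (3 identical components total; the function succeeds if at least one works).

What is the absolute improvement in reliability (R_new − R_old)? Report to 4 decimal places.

R_before = 0.70
R_after = 1 − (1 − 0.70)^3 = 0.9730
ΔR = 0.9730 − 0.70 = 0.2730

0.2730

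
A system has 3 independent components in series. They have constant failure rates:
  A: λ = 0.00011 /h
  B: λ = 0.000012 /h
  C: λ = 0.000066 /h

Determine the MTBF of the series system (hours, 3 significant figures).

5320

Series of exponential components: λ_sys = Σ λ_i
λ_sys = 0.00011 + 0.000012 + 0.000066 = 1.8800e-04 /h
MTBF = 1 / λ_sys = 5320 h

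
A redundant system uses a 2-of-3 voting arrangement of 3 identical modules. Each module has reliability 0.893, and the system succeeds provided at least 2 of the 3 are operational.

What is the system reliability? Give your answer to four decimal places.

R = Σ_{i=2}^{3} C(3,i) p^i (1−p)^{3−i} with p = 0.893
C(3,2)·0.893^2·0.107^1 = 0.255981
C(3,3)·0.893^3·0.107^0 = 0.712122
Sum = 0.9681

0.9681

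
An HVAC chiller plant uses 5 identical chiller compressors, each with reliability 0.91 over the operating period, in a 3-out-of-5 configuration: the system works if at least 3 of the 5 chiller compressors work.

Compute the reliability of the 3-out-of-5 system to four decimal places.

R = Σ_{i=3}^{5} C(5,i) p^i (1−p)^{5−i} with p = 0.91
C(5,3)·0.91^3·0.09^2 = 0.061039
C(5,4)·0.91^4·0.09^1 = 0.308587
C(5,5)·0.91^5·0.09^0 = 0.624032
Sum = 0.9937

0.9937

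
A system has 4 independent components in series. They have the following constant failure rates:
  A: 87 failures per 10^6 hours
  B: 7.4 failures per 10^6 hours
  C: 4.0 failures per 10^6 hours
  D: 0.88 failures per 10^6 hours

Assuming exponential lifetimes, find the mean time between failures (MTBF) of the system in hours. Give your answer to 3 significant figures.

10100

Series of exponential components: λ_sys = Σ λ_i
λ_sys = 0.000087 + 0.0000074 + 0.0000040 + 0.00000088 = 9.9280e-05 /h
MTBF = 1 / λ_sys = 10100 h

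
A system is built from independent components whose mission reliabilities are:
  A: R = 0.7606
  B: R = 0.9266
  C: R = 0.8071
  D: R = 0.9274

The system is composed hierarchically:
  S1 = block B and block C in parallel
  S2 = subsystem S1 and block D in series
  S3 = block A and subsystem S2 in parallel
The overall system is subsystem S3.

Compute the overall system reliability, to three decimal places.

Parallel (B and C): 1 − (1 − 0.92660)(1 − 0.80710) = 0.98584
Series ([0.98584] and D): 0.98584 × 0.92740 = 0.91427
Parallel (A and [0.91427]): 1 − (1 − 0.76060)(1 − 0.91427) = 0.979

0.979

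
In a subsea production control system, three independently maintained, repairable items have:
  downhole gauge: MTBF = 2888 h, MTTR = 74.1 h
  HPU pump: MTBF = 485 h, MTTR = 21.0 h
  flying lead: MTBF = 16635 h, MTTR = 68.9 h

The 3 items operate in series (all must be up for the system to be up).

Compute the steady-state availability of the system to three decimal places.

0.931

A(downhole gauge) = MTBF/(MTBF+MTTR) = 2888/(2888+74.1) = 0.974984
A(HPU pump) = MTBF/(MTBF+MTTR) = 485/(485+21.0) = 0.958498
A(flying lead) = MTBF/(MTBF+MTTR) = 16635/(16635+68.9) = 0.995875
Series availability: 0.974984 × 0.958498 × 0.995875 = 0.931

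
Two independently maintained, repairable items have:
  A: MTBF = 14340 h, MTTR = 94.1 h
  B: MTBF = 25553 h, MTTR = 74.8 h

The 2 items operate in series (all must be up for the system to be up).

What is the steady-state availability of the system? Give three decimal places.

A(A) = MTBF/(MTBF+MTTR) = 14340/(14340+94.1) = 0.993481
A(B) = MTBF/(MTBF+MTTR) = 25553/(25553+74.8) = 0.997081
Series availability: 0.993481 × 0.997081 = 0.991

0.991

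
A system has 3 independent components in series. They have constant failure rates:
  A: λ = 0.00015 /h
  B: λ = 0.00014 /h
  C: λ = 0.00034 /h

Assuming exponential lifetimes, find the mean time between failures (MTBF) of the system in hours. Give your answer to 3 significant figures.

1590

Series of exponential components: λ_sys = Σ λ_i
λ_sys = 0.00015 + 0.00014 + 0.00034 = 6.3000e-04 /h
MTBF = 1 / λ_sys = 1590 h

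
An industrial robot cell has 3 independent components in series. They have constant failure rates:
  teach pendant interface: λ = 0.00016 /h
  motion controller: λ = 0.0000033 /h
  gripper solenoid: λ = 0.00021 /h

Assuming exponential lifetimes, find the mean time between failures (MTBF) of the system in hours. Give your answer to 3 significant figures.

Series of exponential components: λ_sys = Σ λ_i
λ_sys = 0.00016 + 0.0000033 + 0.00021 = 3.7330e-04 /h
MTBF = 1 / λ_sys = 2680 h

2680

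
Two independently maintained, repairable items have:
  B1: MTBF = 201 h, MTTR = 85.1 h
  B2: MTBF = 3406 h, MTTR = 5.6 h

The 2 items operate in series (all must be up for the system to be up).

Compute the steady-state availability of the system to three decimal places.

0.701

A(B1) = MTBF/(MTBF+MTTR) = 201/(201+85.1) = 0.702552
A(B2) = MTBF/(MTBF+MTTR) = 3406/(3406+5.6) = 0.998359
Series availability: 0.702552 × 0.998359 = 0.701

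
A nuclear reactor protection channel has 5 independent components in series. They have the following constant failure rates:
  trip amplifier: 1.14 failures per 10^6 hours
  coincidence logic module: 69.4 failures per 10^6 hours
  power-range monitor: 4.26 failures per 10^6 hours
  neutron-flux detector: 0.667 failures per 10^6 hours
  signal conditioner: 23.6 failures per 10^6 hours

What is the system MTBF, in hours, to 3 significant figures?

Series of exponential components: λ_sys = Σ λ_i
λ_sys = 0.00000114 + 0.0000694 + 0.00000426 + 0.000000667 + 0.0000236 = 9.9067e-05 /h
MTBF = 1 / λ_sys = 10100 h

10100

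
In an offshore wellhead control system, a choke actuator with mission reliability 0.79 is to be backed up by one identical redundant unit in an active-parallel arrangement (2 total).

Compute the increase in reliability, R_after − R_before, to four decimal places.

0.1659

R_before = 0.79
R_after = 1 − (1 − 0.79)^2 = 0.9559
ΔR = 0.9559 − 0.79 = 0.1659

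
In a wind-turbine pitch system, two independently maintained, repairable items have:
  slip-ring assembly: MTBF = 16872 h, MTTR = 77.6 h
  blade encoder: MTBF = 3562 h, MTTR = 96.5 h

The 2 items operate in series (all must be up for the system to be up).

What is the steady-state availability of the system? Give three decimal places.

A(slip-ring assembly) = MTBF/(MTBF+MTTR) = 16872/(16872+77.6) = 0.995422
A(blade encoder) = MTBF/(MTBF+MTTR) = 3562/(3562+96.5) = 0.973623
Series availability: 0.995422 × 0.973623 = 0.969

0.969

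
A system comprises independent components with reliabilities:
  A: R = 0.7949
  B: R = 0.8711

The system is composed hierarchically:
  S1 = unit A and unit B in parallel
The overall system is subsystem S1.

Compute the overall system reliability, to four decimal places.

Parallel (A and B): 1 − (1 − 0.794900)(1 − 0.871100) = 0.9736

0.9736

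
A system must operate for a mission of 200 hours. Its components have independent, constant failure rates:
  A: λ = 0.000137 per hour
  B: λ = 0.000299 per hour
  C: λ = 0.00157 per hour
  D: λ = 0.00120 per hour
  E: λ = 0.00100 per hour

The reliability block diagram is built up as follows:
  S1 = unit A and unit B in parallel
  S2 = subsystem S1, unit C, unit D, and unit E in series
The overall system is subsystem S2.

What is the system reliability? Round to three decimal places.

R(A) = exp(−0.000137 × 200) = 0.97297
R(B) = exp(−0.000299 × 200) = 0.94195
R(C) = exp(−0.00157 × 200) = 0.73052
R(D) = exp(−0.00120 × 200) = 0.78663
R(E) = exp(−0.00100 × 200) = 0.81873
Parallel (A and B): 1 − (1 − 0.97297)(1 − 0.94195) = 0.99843
Series ([0.99843], C, D, and E): 0.99843 × 0.73052 × 0.78663 × 0.81873 = 0.470

0.470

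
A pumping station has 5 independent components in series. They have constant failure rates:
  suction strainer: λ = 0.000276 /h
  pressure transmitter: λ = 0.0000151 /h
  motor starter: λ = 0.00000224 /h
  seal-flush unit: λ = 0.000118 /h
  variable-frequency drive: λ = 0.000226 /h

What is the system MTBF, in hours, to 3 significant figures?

1570

Series of exponential components: λ_sys = Σ λ_i
λ_sys = 0.000276 + 0.0000151 + 0.00000224 + 0.000118 + 0.000226 = 6.3734e-04 /h
MTBF = 1 / λ_sys = 1570 h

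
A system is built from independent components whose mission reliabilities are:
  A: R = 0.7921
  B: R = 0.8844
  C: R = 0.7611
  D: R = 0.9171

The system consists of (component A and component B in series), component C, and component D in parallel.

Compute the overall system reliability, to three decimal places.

Series (A and B): 0.79210 × 0.88440 = 0.70053
Parallel ([0.70053], C, and D): 1 − (1 − 0.70053)(1 − 0.76110)(1 − 0.91710) = 0.994

0.994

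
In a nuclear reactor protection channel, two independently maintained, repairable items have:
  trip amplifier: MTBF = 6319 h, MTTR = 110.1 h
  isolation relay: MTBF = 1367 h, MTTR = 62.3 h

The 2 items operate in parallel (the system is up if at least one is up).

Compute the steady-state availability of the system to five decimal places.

A(trip amplifier) = MTBF/(MTBF+MTTR) = 6319/(6319+110.1) = 0.982875
A(isolation relay) = MTBF/(MTBF+MTTR) = 1367/(1367+62.3) = 0.956412
Parallel availability: 1 − (1 − 0.982875)(1 − 0.956412) = 0.99925

0.99925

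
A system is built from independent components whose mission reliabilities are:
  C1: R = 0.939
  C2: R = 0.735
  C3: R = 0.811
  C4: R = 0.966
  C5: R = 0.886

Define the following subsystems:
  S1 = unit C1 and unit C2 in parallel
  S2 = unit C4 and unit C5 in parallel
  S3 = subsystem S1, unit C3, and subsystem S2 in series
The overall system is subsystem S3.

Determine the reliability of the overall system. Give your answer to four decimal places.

Parallel (C1 and C2): 1 − (1 − 0.939000)(1 − 0.735000) = 0.983835
Parallel (C4 and C5): 1 − (1 − 0.966000)(1 − 0.886000) = 0.996124
Series ([0.983835], C3, and [0.996124]): 0.983835 × 0.811000 × 0.996124 = 0.7948

0.7948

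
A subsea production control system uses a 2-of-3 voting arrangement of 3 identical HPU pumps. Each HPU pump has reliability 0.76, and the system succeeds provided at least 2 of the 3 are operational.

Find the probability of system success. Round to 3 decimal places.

0.855

R = Σ_{i=2}^{3} C(3,i) p^i (1−p)^{3−i} with p = 0.76
C(3,2)·0.76^2·0.24^1 = 0.41587
C(3,3)·0.76^3·0.24^0 = 0.43898
Sum = 0.855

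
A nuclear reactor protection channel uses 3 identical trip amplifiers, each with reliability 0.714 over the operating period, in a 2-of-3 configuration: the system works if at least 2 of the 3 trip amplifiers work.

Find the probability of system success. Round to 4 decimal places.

0.8014

R = Σ_{i=2}^{3} C(3,i) p^i (1−p)^{3−i} with p = 0.714
C(3,2)·0.714^2·0.286^1 = 0.437405
C(3,3)·0.714^3·0.286^0 = 0.363994
Sum = 0.8014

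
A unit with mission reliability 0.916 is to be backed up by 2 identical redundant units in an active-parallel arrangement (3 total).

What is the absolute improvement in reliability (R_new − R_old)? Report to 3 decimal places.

0.083

R_before = 0.916
R_after = 1 − (1 − 0.916)^3 = 0.999
ΔR = 0.999 − 0.916 = 0.083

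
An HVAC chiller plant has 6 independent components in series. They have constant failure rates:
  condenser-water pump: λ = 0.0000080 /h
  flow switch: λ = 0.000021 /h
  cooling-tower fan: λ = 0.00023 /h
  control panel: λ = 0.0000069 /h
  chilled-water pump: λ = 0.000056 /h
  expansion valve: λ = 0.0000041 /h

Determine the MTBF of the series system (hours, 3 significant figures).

3070

Series of exponential components: λ_sys = Σ λ_i
λ_sys = 0.0000080 + 0.000021 + 0.00023 + 0.0000069 + 0.000056 + 0.0000041 = 3.2600e-04 /h
MTBF = 1 / λ_sys = 3070 h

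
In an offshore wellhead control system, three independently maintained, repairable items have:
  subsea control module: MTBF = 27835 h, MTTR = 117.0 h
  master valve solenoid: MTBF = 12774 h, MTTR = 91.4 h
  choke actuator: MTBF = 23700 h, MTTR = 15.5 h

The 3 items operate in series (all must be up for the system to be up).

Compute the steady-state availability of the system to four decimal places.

0.9881

A(subsea control module) = MTBF/(MTBF+MTTR) = 27835/(27835+117.0) = 0.995814
A(master valve solenoid) = MTBF/(MTBF+MTTR) = 12774/(12774+91.4) = 0.992896
A(choke actuator) = MTBF/(MTBF+MTTR) = 23700/(23700+15.5) = 0.999346
Series availability: 0.995814 × 0.992896 × 0.999346 = 0.9881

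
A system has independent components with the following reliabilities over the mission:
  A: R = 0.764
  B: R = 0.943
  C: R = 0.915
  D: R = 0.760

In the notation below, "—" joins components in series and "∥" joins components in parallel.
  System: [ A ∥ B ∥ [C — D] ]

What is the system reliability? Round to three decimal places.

Series (C and D): 0.91500 × 0.76000 = 0.69540
Parallel (A, B, and [0.69540]): 1 − (1 − 0.76400)(1 − 0.94300)(1 − 0.69540) = 0.996

0.996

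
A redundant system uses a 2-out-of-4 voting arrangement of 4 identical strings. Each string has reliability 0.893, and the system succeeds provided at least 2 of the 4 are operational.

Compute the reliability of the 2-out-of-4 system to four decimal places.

R = Σ_{i=2}^{4} C(4,i) p^i (1−p)^{4−i} with p = 0.893
C(4,2)·0.893^2·0.107^2 = 0.054780
C(4,3)·0.893^3·0.107^1 = 0.304788
C(4,4)·0.893^4·0.107^0 = 0.635925
Sum = 0.9955

0.9955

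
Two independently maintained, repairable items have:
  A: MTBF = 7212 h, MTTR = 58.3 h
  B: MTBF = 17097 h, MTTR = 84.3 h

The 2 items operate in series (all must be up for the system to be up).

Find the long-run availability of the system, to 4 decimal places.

A(A) = MTBF/(MTBF+MTTR) = 7212/(7212+58.3) = 0.991981
A(B) = MTBF/(MTBF+MTTR) = 17097/(17097+84.3) = 0.995094
Series availability: 0.991981 × 0.995094 = 0.9871

0.9871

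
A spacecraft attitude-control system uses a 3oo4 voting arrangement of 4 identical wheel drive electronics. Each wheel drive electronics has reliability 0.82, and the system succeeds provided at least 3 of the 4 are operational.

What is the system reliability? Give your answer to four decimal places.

R = Σ_{i=3}^{4} C(4,i) p^i (1−p)^{4−i} with p = 0.82
C(4,3)·0.82^3·0.18^1 = 0.396985
C(4,4)·0.82^4·0.18^0 = 0.452122
Sum = 0.8491

0.8491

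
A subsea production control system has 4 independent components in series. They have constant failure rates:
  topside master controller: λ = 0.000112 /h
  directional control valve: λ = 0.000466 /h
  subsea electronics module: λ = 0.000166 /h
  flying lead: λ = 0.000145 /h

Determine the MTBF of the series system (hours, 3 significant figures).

1120

Series of exponential components: λ_sys = Σ λ_i
λ_sys = 0.000112 + 0.000466 + 0.000166 + 0.000145 = 8.8900e-04 /h
MTBF = 1 / λ_sys = 1120 h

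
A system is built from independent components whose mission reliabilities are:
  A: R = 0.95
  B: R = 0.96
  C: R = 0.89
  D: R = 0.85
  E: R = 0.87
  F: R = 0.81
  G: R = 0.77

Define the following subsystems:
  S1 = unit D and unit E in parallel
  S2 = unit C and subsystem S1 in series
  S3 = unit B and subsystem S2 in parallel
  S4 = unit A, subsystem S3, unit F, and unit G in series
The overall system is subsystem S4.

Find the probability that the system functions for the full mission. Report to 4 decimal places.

0.5895

Parallel (D and E): 1 − (1 − 0.850000)(1 − 0.870000) = 0.980500
Series (C and [0.980500]): 0.890000 × 0.980500 = 0.872645
Parallel (B and [0.872645]): 1 − (1 − 0.960000)(1 − 0.872645) = 0.994906
Series (A, [0.994906], F, and G): 0.950000 × 0.994906 × 0.810000 × 0.770000 = 0.5895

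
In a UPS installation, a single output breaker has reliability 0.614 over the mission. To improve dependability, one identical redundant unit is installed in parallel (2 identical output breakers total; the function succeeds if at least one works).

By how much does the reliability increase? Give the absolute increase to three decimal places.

0.237

R_before = 0.614
R_after = 1 − (1 − 0.614)^2 = 0.851
ΔR = 0.851 − 0.614 = 0.237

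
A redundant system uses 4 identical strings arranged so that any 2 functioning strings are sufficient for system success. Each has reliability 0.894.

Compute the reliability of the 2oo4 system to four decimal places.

R = Σ_{i=2}^{4} C(4,i) p^i (1−p)^{4−i} with p = 0.894
C(4,2)·0.894^2·0.106^2 = 0.053881
C(4,3)·0.894^3·0.106^1 = 0.302955
C(4,4)·0.894^4·0.106^0 = 0.638778
Sum = 0.9956

0.9956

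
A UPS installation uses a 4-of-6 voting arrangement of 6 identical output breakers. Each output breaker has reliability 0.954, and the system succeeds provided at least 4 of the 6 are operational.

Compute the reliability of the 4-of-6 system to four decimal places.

R = Σ_{i=4}^{6} C(6,i) p^i (1−p)^{6−i} with p = 0.954
C(6,4)·0.954^4·0.046^2 = 0.026291
C(6,5)·0.954^5·0.046^1 = 0.218098
C(6,6)·0.954^6·0.046^0 = 0.753859
Sum = 0.9982

0.9982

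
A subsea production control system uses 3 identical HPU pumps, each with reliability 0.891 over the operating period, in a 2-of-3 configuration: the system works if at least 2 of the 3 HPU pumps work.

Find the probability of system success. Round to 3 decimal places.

0.967

R = Σ_{i=2}^{3} C(3,i) p^i (1−p)^{3−i} with p = 0.891
C(3,2)·0.891^2·0.109^1 = 0.25960
C(3,3)·0.891^3·0.109^0 = 0.70735
Sum = 0.967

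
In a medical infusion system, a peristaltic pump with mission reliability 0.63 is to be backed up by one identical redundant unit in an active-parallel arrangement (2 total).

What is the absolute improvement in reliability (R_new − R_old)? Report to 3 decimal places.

R_before = 0.63
R_after = 1 − (1 − 0.63)^2 = 0.863
ΔR = 0.863 − 0.63 = 0.233

0.233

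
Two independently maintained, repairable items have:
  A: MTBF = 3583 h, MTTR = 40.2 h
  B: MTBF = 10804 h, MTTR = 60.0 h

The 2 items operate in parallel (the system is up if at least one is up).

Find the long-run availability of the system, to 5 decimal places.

0.99994

A(A) = MTBF/(MTBF+MTTR) = 3583/(3583+40.2) = 0.988905
A(B) = MTBF/(MTBF+MTTR) = 10804/(10804+60.0) = 0.994477
Parallel availability: 1 − (1 − 0.988905)(1 − 0.994477) = 0.99994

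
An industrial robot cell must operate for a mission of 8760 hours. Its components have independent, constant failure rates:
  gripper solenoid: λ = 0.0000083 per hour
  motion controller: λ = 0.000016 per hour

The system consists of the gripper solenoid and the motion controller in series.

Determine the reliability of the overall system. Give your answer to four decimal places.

0.8083

R(gripper solenoid) = exp(−0.0000083 × 8760) = 0.929872
R(motion controller) = exp(−0.000016 × 8760) = 0.869219
Series (gripper solenoid and motion controller): 0.929872 × 0.869219 = 0.8083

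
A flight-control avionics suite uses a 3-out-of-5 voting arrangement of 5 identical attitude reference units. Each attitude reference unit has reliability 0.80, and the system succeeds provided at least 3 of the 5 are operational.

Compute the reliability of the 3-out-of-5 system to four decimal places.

R = Σ_{i=3}^{5} C(5,i) p^i (1−p)^{5−i} with p = 0.80
C(5,3)·0.80^3·0.20^2 = 0.204800
C(5,4)·0.80^4·0.20^1 = 0.409600
C(5,5)·0.80^5·0.20^0 = 0.327680
Sum = 0.9421

0.9421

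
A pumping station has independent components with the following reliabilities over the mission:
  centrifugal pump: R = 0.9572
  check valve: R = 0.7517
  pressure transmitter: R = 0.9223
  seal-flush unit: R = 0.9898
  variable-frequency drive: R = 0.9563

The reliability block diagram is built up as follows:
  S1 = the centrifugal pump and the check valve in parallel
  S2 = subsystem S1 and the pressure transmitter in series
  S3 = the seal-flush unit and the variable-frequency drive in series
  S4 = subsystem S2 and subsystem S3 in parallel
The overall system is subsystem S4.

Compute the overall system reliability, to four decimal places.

Parallel (centrifugal pump and check valve): 1 − (1 − 0.957200)(1 − 0.751700) = 0.989373
Series ([0.989373] and pressure transmitter): 0.989373 × 0.922300 = 0.912499
Series (seal-flush unit and variable-frequency drive): 0.989800 × 0.956300 = 0.946546
Parallel ([0.912499] and [0.946546]): 1 − (1 − 0.912499)(1 − 0.946546) = 0.9953

0.9953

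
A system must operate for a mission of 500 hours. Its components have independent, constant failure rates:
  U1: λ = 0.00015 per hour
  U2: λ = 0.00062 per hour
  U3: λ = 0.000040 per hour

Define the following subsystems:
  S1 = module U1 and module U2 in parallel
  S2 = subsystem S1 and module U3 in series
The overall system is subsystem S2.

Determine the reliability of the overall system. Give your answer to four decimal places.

R(U1) = exp(−0.00015 × 500) = 0.927743
R(U2) = exp(−0.00062 × 500) = 0.733447
R(U3) = exp(−0.000040 × 500) = 0.980199
Parallel (U1 and U2): 1 − (1 − 0.927743)(1 − 0.733447) = 0.980740
Series ([0.980740] and U3): 0.980740 × 0.980199 = 0.9613

0.9613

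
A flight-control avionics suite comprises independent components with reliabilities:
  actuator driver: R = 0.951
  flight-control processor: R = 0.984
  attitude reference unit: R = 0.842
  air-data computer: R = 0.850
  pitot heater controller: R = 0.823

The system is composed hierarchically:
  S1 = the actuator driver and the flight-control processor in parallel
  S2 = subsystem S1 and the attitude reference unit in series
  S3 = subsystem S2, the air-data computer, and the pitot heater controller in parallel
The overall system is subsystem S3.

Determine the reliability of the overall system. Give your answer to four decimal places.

Parallel (actuator driver and flight-control processor): 1 − (1 − 0.951000)(1 − 0.984000) = 0.999216
Series ([0.999216] and attitude reference unit): 0.999216 × 0.842000 = 0.841340
Parallel ([0.841340], air-data computer, and pitot heater controller): 1 − (1 − 0.841340)(1 − 0.850000)(1 − 0.823000) = 0.9958

0.9958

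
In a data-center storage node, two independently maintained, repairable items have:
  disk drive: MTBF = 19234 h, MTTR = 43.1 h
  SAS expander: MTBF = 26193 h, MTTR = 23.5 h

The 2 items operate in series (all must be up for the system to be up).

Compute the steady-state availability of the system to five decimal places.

A(disk drive) = MTBF/(MTBF+MTTR) = 19234/(19234+43.1) = 0.997764
A(SAS expander) = MTBF/(MTBF+MTTR) = 26193/(26193+23.5) = 0.999104
Series availability: 0.997764 × 0.999104 = 0.99687

0.99687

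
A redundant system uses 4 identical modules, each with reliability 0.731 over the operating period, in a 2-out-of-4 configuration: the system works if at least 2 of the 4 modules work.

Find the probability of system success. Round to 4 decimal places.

0.9378

R = Σ_{i=2}^{4} C(4,i) p^i (1−p)^{4−i} with p = 0.731
C(4,2)·0.731^2·0.269^2 = 0.232001
C(4,3)·0.731^3·0.269^1 = 0.420305
C(4,4)·0.731^4·0.269^0 = 0.285542
Sum = 0.9378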